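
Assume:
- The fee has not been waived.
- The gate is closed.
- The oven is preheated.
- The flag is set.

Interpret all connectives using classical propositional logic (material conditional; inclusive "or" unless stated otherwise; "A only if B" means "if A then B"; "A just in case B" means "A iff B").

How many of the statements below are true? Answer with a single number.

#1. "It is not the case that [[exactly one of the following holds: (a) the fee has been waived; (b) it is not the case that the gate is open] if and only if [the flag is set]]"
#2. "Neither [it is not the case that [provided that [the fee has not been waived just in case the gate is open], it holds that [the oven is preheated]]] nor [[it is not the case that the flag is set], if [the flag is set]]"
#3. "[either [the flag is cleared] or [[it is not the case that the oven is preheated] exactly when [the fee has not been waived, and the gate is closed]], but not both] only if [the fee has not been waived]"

2

Let Q = "the fee has been waived" (F), U = "the gate is open" (F), L = "the flag is set" (T), G = "the oven is preheated" (T).

#1: Formalization: ¬((Q ⊕ ¬U) ↔ L)

¬U = ¬F = T
Q ⊕ ¬U = F ⊕ T = T
(Q ⊕ ¬U) ↔ L = T ↔ T = T
¬((Q ⊕ ¬U) ↔ L) = ¬T = F
Thus #1 is false.

#2: Parsed as ¬((¬Q ↔ U) → G) ↓ (L → ¬L)

¬Q = ¬F = T
¬Q ↔ U = T ↔ F = F
(¬Q ↔ U) → G = F → T = T
¬((¬Q ↔ U) → G) = ¬T = F
¬L = ¬T = F
L → ¬L = T → F = F
¬((¬Q ↔ U) → G) ↓ (L → ¬L) = F ↓ F = T
Hence #2 is true.

#3: Formalization: (¬L ⊕ (¬G ↔ (¬Q ∧ ¬U))) → ¬Q

¬L = ¬T = F
¬G = ¬T = F
¬Q = ¬F = T
¬U = ¬F = T
¬Q ∧ ¬U = T ∧ T = T
¬G ↔ (¬Q ∧ ¬U) = F ↔ T = F
¬L ⊕ (¬G ↔ (¬Q ∧ ¬U)) = F ⊕ F = F
¬Q = ¬F = T
(¬L ⊕ (¬G ↔ (¬Q ∧ ¬U))) → ¬Q = F → T = T
So #3 is true.

2 of the 3 statements are true (#2, #3).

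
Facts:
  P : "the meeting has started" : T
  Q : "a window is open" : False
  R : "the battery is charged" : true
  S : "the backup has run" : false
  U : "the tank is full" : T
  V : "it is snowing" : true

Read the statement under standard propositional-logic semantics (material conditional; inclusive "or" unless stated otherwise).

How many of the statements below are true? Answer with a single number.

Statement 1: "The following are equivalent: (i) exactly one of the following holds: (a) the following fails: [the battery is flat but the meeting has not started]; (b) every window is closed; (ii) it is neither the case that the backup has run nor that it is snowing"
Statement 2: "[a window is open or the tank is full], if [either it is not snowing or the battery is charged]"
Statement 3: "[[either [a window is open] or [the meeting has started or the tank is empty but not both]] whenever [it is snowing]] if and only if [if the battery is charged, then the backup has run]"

Statement 1: Formalization: (~(~R & ~P) xor ~Q) <-> (S nor V)

~R = ~T = F
~P = ~T = F
~R & ~P = F & F = F
~(~R & ~P) = ~F = T
~Q = ~F = T
~(~R & ~P) xor ~Q = T xor T = F
S nor V = F nor T = F
(~(~R & ~P) xor ~Q) <-> (S nor V) = F <-> F = T
So Statement 1 is true.

Statement 2: Parsed as (~V | R) -> (Q | U)

~V = ~T = F
~V | R = F | T = T
Q | U = F | T = T
(~V | R) -> (Q | U) = T -> T = T
So Statement 2 is true.

Statement 3: In symbols: (V -> (Q | (P xor ~U))) <-> (R -> S)

~U = ~T = F
P xor ~U = T xor F = T
Q | (P xor ~U) = F | T = T
V -> (Q | (P xor ~U)) = T -> T = T
R -> S = T -> F = F
(V -> (Q | (P xor ~U))) <-> (R -> S) = T <-> F = F
Hence Statement 3 is false.

True statements: 2 (Statement 1, Statement 2).

2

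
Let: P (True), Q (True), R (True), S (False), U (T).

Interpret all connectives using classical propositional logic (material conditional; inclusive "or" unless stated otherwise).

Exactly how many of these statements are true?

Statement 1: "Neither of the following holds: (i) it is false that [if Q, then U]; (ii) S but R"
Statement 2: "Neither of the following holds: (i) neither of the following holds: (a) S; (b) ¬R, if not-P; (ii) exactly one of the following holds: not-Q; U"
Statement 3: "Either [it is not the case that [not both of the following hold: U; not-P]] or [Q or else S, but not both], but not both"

2

Statement 1: This is ~(Q -> U) nor (S & R).

Q -> U = T -> T = T
~(Q -> U) = ~T = F
S & R = F & T = F
~(Q -> U) nor (S & R) = F nor F = T
Thus Statement 1 is true.

Statement 2: In symbols: (S nor (~P -> ~R)) nor (~Q xor U)

~P = ~T = F
~R = ~T = F
~P -> ~R = F -> F = T
S nor (~P -> ~R) = F nor T = F
~Q = ~T = F
~Q xor U = F xor T = T
(S nor (~P -> ~R)) nor (~Q xor U) = F nor T = F
Hence Statement 2 is false.

Statement 3: Formalization: ~(U nand ~P) xor (Q xor S)

~P = ~T = F
U nand ~P = T nand F = T
~(U nand ~P) = ~T = F
Q xor S = T xor F = T
~(U nand ~P) xor (Q xor S) = F xor T = T
Hence Statement 3 is true.

Count: 2.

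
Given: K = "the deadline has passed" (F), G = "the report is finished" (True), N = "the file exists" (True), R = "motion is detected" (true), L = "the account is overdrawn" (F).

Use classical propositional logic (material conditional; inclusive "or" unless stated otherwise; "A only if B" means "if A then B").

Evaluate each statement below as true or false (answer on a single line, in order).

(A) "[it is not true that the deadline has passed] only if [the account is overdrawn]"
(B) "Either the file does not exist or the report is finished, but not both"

(A) false; (B) true

(A): This is not K -> L.

not K = not False = True
not K -> L = True -> False = False
So (A) is false.

(B): Parsed as not N xor G

not N = not True = False
not N xor G = False xor True = True
Thus (B) is true.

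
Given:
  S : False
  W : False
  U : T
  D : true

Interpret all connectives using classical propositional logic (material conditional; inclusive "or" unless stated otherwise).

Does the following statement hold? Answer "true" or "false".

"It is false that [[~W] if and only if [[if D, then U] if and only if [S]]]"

In symbols: ¬(¬W ↔ ((D → U) ↔ S))

¬W = ¬F = T
D → U = T → T = T
(D → U) ↔ S = T ↔ F = F
¬W ↔ ((D → U) ↔ S) = T ↔ F = F
¬(¬W ↔ ((D → U) ↔ S)) = ¬F = T

true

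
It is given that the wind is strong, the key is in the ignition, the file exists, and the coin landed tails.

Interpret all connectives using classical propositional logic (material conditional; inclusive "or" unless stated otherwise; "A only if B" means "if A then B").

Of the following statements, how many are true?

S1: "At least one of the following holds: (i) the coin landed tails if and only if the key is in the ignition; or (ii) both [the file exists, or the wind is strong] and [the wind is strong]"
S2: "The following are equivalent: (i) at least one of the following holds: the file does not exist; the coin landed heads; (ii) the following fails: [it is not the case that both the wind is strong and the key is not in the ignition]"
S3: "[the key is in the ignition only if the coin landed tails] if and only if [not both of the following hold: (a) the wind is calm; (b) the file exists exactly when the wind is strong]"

3

Let L = "the coin landed heads" (F), Q = "the key is in the ignition" (T), N = "the file exists" (T), S = "the wind is strong" (T).

S1: This is (¬L ↔ Q) ∨ ((N ∨ S) ∧ S).

¬L = ¬F = T
¬L ↔ Q = T ↔ T = T
N ∨ S = T ∨ T = T
(N ∨ S) ∧ S = T ∧ T = T
(¬L ↔ Q) ∨ ((N ∨ S) ∧ S) = T ∨ T = T
Thus S1 is true.

S2: Formalization: (¬N ∨ L) ↔ ¬(S ↑ ¬Q)

¬N = ¬T = F
¬N ∨ L = F ∨ F = F
¬Q = ¬T = F
S ↑ ¬Q = T ↑ F = T
¬(S ↑ ¬Q) = ¬T = F
(¬N ∨ L) ↔ ¬(S ↑ ¬Q) = F ↔ F = T
Thus S2 is true.

S3: Formalization: (Q → ¬L) ↔ (¬S ↑ (N ↔ S))

¬L = ¬F = T
Q → ¬L = T → T = T
¬S = ¬T = F
N ↔ S = T ↔ T = T
¬S ↑ (N ↔ S) = F ↑ T = T
(Q → ¬L) ↔ (¬S ↑ (N ↔ S)) = T ↔ T = T
Hence S3 is true.

Count: 3.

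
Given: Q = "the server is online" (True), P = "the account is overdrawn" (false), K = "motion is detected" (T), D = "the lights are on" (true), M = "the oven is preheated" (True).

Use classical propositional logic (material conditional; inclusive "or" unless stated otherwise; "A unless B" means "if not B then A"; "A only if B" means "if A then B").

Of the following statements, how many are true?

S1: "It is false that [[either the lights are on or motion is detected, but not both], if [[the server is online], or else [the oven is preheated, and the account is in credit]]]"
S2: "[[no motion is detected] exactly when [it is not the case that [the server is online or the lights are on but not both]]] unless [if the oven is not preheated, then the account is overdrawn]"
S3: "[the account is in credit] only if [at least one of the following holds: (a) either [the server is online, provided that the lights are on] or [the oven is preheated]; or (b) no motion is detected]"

S1: Parsed as ~((Q | (M & ~P)) -> (D xor K))

~P = ~F = T
M & ~P = T & T = T
Q | (M & ~P) = T | T = T
D xor K = T xor T = F
(Q | (M & ~P)) -> (D xor K) = T -> F = F
~((Q | (M & ~P)) -> (D xor K)) = ~F = T
So S1 is true.

S2: In symbols: (~K <-> ~(Q xor D)) | (~M -> P)

~K = ~T = F
Q xor D = T xor T = F
~(Q xor D) = ~F = T
~K <-> ~(Q xor D) = F <-> T = F
~M = ~T = F
~M -> P = F -> F = T
(~K <-> ~(Q xor D)) | (~M -> P) = F | T = T
Thus S2 is true.

S3: Parsed as ~P -> (((D -> Q) | M) | ~K)

~P = ~F = T
D -> Q = T -> T = T
(D -> Q) | M = T | T = T
~K = ~T = F
((D -> Q) | M) | ~K = T | F = T
~P -> (((D -> Q) | M) | ~K) = T -> T = T
Thus S3 is true.

Count: 3.

3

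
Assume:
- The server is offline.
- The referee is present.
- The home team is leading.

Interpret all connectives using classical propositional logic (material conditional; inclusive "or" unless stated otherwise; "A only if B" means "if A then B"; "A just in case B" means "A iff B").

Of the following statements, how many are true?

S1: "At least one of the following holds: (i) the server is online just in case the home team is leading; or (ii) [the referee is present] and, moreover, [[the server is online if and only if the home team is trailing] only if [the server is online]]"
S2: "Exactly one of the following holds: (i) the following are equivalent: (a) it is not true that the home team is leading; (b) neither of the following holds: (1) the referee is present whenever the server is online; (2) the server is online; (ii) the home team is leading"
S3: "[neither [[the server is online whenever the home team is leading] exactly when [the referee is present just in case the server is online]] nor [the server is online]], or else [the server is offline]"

Let P = "the server is online" (F), R = "the home team is leading" (T), Q = "the referee is present" (T).

S1: In symbols: (P <-> R) | (Q & ((P <-> ~R) -> P))

P <-> R = F <-> T = F
~R = ~T = F
P <-> ~R = F <-> F = T
(P <-> ~R) -> P = T -> F = F
Q & ((P <-> ~R) -> P) = T & F = F
(P <-> R) | (Q & ((P <-> ~R) -> P)) = F | F = F
Hence S1 is false.

S2: This is (~R <-> ((P -> Q) nor P)) xor R.

~R = ~T = F
P -> Q = F -> T = T
(P -> Q) nor P = T nor F = F
~R <-> ((P -> Q) nor P) = F <-> F = T
(~R <-> ((P -> Q) nor P)) xor R = T xor T = F
Hence S2 is false.

S3: This is (((R -> P) <-> (Q <-> P)) nor P) | ~P.

R -> P = T -> F = F
Q <-> P = T <-> F = F
(R -> P) <-> (Q <-> P) = F <-> F = T
((R -> P) <-> (Q <-> P)) nor P = T nor F = F
~P = ~F = T
(((R -> P) <-> (Q <-> P)) nor P) | ~P = F | T = T
Hence S3 is true.

1 of the 3 statements is true (S3).

1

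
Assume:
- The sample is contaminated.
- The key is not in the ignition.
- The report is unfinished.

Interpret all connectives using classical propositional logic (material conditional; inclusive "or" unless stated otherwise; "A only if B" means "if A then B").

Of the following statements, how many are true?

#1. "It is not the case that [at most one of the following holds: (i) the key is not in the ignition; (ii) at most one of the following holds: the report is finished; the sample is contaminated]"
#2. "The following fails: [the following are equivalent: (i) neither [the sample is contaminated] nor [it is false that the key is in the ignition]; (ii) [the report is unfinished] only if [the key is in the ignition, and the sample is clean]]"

Let Q = "the key is in the ignition" (F), R = "the report is finished" (F), P = "the sample is contaminated" (T).

#1: Formalization: ~(~Q nand (R nand P))

~Q = ~F = T
R nand P = F nand T = T
~Q nand (R nand P) = T nand T = F
~(~Q nand (R nand P)) = ~F = T
Hence #1 is true.

#2: In symbols: ~((P nor ~Q) <-> (~R -> (Q & ~P)))

~Q = ~F = T
P nor ~Q = T nor T = F
~R = ~F = T
~P = ~T = F
Q & ~P = F & F = F
~R -> (Q & ~P) = T -> F = F
(P nor ~Q) <-> (~R -> (Q & ~P)) = F <-> F = T
~((P nor ~Q) <-> (~R -> (Q & ~P))) = ~T = F
So #2 is false.

Count: 1.

1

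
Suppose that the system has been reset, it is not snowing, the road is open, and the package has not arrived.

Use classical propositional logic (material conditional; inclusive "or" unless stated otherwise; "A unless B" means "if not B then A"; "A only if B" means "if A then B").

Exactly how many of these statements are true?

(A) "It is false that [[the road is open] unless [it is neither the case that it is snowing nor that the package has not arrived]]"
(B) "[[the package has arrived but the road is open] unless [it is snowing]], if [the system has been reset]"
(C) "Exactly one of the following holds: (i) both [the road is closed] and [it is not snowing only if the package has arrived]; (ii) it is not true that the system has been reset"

Let K = "the road is closed" (F), L = "it is snowing" (F), H = "the package has arrived" (F), Q = "the system has been reset" (T).

(A): This is ~(~K | (L nor ~H)).

~K = ~F = T
~H = ~F = T
L nor ~H = F nor T = F
~K | (L nor ~H) = T | F = T
~(~K | (L nor ~H)) = ~T = F
So (A) is false.

(B): Parsed as Q -> ((H & ~K) | L)

~K = ~F = T
H & ~K = F & T = F
(H & ~K) | L = F | F = F
Q -> ((H & ~K) | L) = T -> F = F
Hence (B) is false.

(C): Parsed as (K & (~L -> H)) xor ~Q

~L = ~F = T
~L -> H = T -> F = F
K & (~L -> H) = F & F = F
~Q = ~T = F
(K & (~L -> H)) xor ~Q = F xor F = F
Hence (C) is false.

0 of the 3 statements are true (none).

0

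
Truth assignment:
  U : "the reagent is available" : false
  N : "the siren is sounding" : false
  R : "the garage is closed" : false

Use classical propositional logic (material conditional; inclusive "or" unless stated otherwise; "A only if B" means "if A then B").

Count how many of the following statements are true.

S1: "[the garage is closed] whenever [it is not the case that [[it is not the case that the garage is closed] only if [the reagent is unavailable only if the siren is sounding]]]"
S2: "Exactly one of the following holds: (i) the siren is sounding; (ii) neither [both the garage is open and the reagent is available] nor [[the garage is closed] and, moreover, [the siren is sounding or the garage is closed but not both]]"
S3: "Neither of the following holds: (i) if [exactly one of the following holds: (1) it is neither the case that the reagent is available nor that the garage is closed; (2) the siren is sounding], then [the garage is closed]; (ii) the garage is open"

1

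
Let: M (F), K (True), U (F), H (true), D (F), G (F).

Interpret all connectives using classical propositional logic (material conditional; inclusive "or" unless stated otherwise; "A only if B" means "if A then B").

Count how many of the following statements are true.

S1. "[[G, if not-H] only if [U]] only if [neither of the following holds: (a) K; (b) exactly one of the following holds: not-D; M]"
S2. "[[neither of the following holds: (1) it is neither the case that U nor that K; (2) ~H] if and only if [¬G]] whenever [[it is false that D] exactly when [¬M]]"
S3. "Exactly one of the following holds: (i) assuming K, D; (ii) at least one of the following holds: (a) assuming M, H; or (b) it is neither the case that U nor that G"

S1: Parsed as ((not H -> G) -> U) -> (K nor (not D xor M))

not H = not True = False
not H -> G = False -> False = True
(not H -> G) -> U = True -> False = False
not D = not False = True
not D xor M = True xor False = True
K nor (not D xor M) = True nor True = False
((not H -> G) -> U) -> (K nor (not D xor M)) = False -> False = True
So S1 is true.

S2: This is (not D iff not M) -> (((U nor K) nor not H) iff not G).

not D = not False = True
not M = not False = True
not D iff not M = True iff True = True
U nor K = False nor True = False
not H = not True = False
(U nor K) nor not H = False nor False = True
not G = not False = True
((U nor K) nor not H) iff not G = True iff True = True
(not D iff not M) -> (((U nor K) nor not H) iff not G) = True -> True = True
Thus S2 is true.

S3: This is (K -> D) xor ((M -> H) or (U nor G)).

K -> D = True -> False = False
M -> H = False -> True = True
U nor G = False nor False = True
(M -> H) or (U nor G) = True or True = True
(K -> D) xor ((M -> H) or (U nor G)) = False xor True = True
Thus S3 is true.

Count: 3.

3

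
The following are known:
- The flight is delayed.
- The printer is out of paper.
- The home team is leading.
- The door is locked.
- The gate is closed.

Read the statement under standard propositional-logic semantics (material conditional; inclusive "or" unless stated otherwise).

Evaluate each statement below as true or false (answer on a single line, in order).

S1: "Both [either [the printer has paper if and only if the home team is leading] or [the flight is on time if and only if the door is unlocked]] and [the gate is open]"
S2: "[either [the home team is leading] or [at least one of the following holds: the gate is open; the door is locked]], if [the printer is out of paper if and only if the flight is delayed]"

Let M = "the printer has paper" (F), L = "the home team is leading" (T), H = "the flight is delayed" (T), R = "the door is locked" (T), W = "the gate is open" (F).

S1: Formalization: ((M <-> L) | (~H <-> ~R)) & W

M <-> L = F <-> T = F
~H = ~T = F
~R = ~T = F
~H <-> ~R = F <-> F = T
(M <-> L) | (~H <-> ~R) = F | T = T
((M <-> L) | (~H <-> ~R)) & W = T & F = F
So S1 is false.

S2: In symbols: (~M <-> H) -> (L | (W | R))

~M = ~F = T
~M <-> H = T <-> T = T
W | R = F | T = T
L | (W | R) = T | T = T
(~M <-> H) -> (L | (W | R)) = T -> T = T
So S2 is true.

S1 False; S2 True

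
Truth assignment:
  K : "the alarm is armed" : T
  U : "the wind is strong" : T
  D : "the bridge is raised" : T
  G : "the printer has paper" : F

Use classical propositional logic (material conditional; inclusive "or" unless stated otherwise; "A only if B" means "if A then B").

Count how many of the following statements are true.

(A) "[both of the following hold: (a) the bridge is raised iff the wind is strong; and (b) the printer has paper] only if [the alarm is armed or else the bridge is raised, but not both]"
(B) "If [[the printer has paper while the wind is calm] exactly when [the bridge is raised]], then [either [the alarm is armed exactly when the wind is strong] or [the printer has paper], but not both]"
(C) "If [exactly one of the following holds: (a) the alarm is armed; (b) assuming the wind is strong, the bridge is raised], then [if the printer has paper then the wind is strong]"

(A): This is ((D <-> U) & G) -> (K xor D).

D <-> U = T <-> T = T
(D <-> U) & G = T & F = F
K xor D = T xor T = F
((D <-> U) & G) -> (K xor D) = F -> F = T
So (A) is true.

(B): Parsed as ((G & ~U) <-> D) -> ((K <-> U) xor G)

~U = ~T = F
G & ~U = F & F = F
(G & ~U) <-> D = F <-> T = F
K <-> U = T <-> T = T
(K <-> U) xor G = T xor F = T
((G & ~U) <-> D) -> ((K <-> U) xor G) = F -> T = T
Thus (B) is true.

(C): This is (K xor (U -> D)) -> (G -> U).

U -> D = T -> T = T
K xor (U -> D) = T xor T = F
G -> U = F -> T = T
(K xor (U -> D)) -> (G -> U) = F -> T = T
So (C) is true.

3 of the 3 statements are true.

3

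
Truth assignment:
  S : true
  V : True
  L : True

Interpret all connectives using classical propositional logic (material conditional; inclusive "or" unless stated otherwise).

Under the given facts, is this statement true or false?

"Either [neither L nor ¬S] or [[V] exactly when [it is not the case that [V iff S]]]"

False

Values: L=T, S=T, V=T.
Formalization: (L ↓ ¬S) ∨ (V ↔ ¬(V ↔ S))

¬S = ¬T = F
L ↓ ¬S = T ↓ F = F
V ↔ S = T ↔ T = T
¬(V ↔ S) = ¬T = F
V ↔ ¬(V ↔ S) = T ↔ F = F
(L ↓ ¬S) ∨ (V ↔ ¬(V ↔ S)) = F ∨ F = F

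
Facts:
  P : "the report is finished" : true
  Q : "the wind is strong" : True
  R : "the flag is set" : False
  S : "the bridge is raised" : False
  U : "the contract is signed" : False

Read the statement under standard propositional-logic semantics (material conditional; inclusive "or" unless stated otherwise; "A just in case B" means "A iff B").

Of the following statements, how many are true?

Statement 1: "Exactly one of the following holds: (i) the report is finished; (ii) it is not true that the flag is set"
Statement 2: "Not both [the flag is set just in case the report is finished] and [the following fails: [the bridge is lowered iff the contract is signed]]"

1

Statement 1: This is P xor not R.

not R = not False = True
P xor not R = True xor True = False
So Statement 1 is false.

Statement 2: This is (R iff P) nand not (not S iff U).

R iff P = False iff True = False
not S = not False = True
not S iff U = True iff False = False
not (not S iff U) = not False = True
(R iff P) nand not (not S iff U) = False nand True = True
So Statement 2 is true.

1 of the 2 statements is true (Statement 2).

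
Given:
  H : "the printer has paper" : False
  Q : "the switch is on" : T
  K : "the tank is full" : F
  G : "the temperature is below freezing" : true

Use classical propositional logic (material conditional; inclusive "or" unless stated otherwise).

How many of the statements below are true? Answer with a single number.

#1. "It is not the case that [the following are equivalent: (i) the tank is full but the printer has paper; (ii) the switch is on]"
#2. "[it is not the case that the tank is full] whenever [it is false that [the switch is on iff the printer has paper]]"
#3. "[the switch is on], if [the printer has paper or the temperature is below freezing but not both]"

3

#1: Formalization: ~((K & H) <-> Q)

K & H = F & F = F
(K & H) <-> Q = F <-> T = F
~((K & H) <-> Q) = ~F = T
Hence #1 is true.

#2: Formalization: ~(Q <-> H) -> ~K

Q <-> H = T <-> F = F
~(Q <-> H) = ~F = T
~K = ~F = T
~(Q <-> H) -> ~K = T -> T = T
Thus #2 is true.

#3: In symbols: (H xor G) -> Q

H xor G = F xor T = T
(H xor G) -> Q = T -> T = T
Hence #3 is true.

Count: 3.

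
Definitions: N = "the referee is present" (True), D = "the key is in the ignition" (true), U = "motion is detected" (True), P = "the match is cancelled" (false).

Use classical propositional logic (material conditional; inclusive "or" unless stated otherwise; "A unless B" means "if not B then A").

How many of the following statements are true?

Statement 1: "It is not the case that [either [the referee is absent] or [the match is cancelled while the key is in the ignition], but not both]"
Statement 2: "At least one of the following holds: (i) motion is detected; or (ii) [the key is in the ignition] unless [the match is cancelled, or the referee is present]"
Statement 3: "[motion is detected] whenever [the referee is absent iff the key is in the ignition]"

Statement 1: Formalization: ~(~N xor (P & D))

~N = ~T = F
P & D = F & T = F
~N xor (P & D) = F xor F = F
~(~N xor (P & D)) = ~F = T
So Statement 1 is true.

Statement 2: Parsed as U | (D | (P | N))

P | N = F | T = T
D | (P | N) = T | T = T
U | (D | (P | N)) = T | T = T
So Statement 2 is true.

Statement 3: Parsed as (~N <-> D) -> U

~N = ~T = F
~N <-> D = F <-> T = F
(~N <-> D) -> U = F -> T = T
Thus Statement 3 is true.

True statements: 3 (Statement 1, Statement 2, Statement 3).

3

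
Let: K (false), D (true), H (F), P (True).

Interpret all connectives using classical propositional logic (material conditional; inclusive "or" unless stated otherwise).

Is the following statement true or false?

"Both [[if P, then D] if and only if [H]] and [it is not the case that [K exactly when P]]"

The statement is false.

Formalization: ((P -> D) <-> H) & ~(K <-> P)

P -> D = T -> T = T
(P -> D) <-> H = T <-> F = F
K <-> P = F <-> T = F
~(K <-> P) = ~F = T
((P -> D) <-> H) & ~(K <-> P) = F & T = F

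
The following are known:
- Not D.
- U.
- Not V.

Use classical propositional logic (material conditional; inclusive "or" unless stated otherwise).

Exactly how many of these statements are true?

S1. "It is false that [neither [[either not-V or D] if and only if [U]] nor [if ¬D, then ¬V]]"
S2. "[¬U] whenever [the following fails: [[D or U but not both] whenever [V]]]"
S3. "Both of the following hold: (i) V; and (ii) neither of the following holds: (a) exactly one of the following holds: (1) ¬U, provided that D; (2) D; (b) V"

S1: Parsed as not (((not V or D) iff U) nor (not D -> not V))

not V = not False = True
not V or D = True or False = True
(not V or D) iff U = True iff True = True
not D = not False = True
not V = not False = True
not D -> not V = True -> True = True
((not V or D) iff U) nor (not D -> not V) = True nor True = False
not (((not V or D) iff U) nor (not D -> not V)) = not False = True
Thus S1 is true.

S2: Formalization: not (V -> (D xor U)) -> not U

D xor U = False xor True = True
V -> (D xor U) = False -> True = True
not (V -> (D xor U)) = not True = False
not U = not True = False
not (V -> (D xor U)) -> not U = False -> False = True
Thus S2 is true.

S3: In symbols: V and (((D -> not U) xor D) nor V)

not U = not True = False
D -> not U = False -> False = True
(D -> not U) xor D = True xor False = True
((D -> not U) xor D) nor V = True nor False = False
V and (((D -> not U) xor D) nor V) = False and False = False
Thus S3 is false.

True statements: 2.

2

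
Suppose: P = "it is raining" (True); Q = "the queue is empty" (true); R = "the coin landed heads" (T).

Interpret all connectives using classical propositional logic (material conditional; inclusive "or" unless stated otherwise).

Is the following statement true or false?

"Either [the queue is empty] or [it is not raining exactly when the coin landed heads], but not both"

true

Parsed as Q xor (~P <-> R)

~P = ~T = F
~P <-> R = F <-> T = F
Q xor (~P <-> R) = T xor F = T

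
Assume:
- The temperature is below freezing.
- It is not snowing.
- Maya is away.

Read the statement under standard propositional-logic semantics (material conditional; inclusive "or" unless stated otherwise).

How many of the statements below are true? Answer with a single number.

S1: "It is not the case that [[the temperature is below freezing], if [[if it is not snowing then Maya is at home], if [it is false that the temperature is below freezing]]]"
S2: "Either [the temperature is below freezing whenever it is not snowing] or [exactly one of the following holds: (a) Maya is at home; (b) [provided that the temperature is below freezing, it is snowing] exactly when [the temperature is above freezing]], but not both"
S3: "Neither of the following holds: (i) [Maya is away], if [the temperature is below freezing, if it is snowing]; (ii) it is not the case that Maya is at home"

Let P = "the temperature is below freezing" (True), Q = "it is snowing" (False), R = "Maya is at home" (False).

S1: Parsed as not ((not P -> (not Q -> R)) -> P)

not P = not True = False
not Q = not False = True
not Q -> R = True -> False = False
not P -> (not Q -> R) = False -> False = True
(not P -> (not Q -> R)) -> P = True -> True = True
not ((not P -> (not Q -> R)) -> P) = not True = False
Hence S1 is false.

S2: This is (not Q -> P) xor (R xor ((P -> Q) iff not P)).

not Q = not False = True
not Q -> P = True -> True = True
P -> Q = True -> False = False
not P = not True = False
(P -> Q) iff not P = False iff False = True
R xor ((P -> Q) iff not P) = False xor True = True
(not Q -> P) xor (R xor ((P -> Q) iff not P)) = True xor True = False
Hence S2 is false.

S3: In symbols: ((Q -> P) -> not R) nor not R

Q -> P = False -> True = True
not R = not False = True
(Q -> P) -> not R = True -> True = True
not R = not False = True
((Q -> P) -> not R) nor not R = True nor True = False
Thus S3 is false.

True statements: 0 (none).

0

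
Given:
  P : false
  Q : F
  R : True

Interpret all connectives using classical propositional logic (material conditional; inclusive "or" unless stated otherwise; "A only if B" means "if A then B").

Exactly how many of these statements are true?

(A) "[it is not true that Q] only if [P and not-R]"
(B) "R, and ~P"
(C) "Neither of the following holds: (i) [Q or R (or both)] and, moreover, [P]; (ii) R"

(A): Formalization: not Q -> (P and not R)

not Q = not False = True
not R = not True = False
P and not R = False and False = False
not Q -> (P and not R) = True -> False = False
Hence (A) is false.

(B): Formalization: R and not P

not P = not False = True
R and not P = True and True = True
Thus (B) is true.

(C): Formalization: ((Q or R) and P) nor R

Q or R = False or True = True
(Q or R) and P = True and False = False
((Q or R) and P) nor R = False nor True = False
Thus (C) is false.

Count: 1.

1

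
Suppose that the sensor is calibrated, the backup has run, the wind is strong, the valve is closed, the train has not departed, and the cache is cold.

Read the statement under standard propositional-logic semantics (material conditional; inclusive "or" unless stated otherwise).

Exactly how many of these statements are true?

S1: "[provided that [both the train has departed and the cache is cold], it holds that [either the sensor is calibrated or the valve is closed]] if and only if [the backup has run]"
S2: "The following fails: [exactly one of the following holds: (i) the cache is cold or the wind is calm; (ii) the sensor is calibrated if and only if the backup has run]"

2

Let Q = "the train has departed" (F), R = "the cache is warm" (F), G = "the sensor is calibrated" (T), K = "the valve is open" (F), S = "the backup has run" (T), M = "the wind is strong" (T).

S1: This is ((Q & ~R) -> (G | ~K)) <-> S.

~R = ~F = T
Q & ~R = F & T = F
~K = ~F = T
G | ~K = T | T = T
(Q & ~R) -> (G | ~K) = F -> T = T
((Q & ~R) -> (G | ~K)) <-> S = T <-> T = T
Hence S1 is true.

S2: This is ~((~R | ~M) xor (G <-> S)).

~R = ~F = T
~M = ~T = F
~R | ~M = T | F = T
G <-> S = T <-> T = T
(~R | ~M) xor (G <-> S) = T xor T = F
~((~R | ~M) xor (G <-> S)) = ~F = T
Thus S2 is true.

True statements: 2.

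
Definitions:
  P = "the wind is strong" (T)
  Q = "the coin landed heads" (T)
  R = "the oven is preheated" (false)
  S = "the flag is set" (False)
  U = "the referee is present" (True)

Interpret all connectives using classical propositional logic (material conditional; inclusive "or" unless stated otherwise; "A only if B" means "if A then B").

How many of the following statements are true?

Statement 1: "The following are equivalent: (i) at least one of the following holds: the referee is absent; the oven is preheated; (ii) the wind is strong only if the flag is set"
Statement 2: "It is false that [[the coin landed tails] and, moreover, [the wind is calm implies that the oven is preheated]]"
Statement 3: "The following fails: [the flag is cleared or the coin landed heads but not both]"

3

Statement 1: Parsed as (not U or R) iff (P -> S)

not U = not True = False
not U or R = False or False = False
P -> S = True -> False = False
(not U or R) iff (P -> S) = False iff False = True
So Statement 1 is true.

Statement 2: Parsed as not (not Q and (not P -> R))

not Q = not True = False
not P = not True = False
not P -> R = False -> False = True
not Q and (not P -> R) = False and True = False
not (not Q and (not P -> R)) = not False = True
Hence Statement 2 is true.

Statement 3: Parsed as not (not S xor Q)

not S = not False = True
not S xor Q = True xor True = False
not (not S xor Q) = not False = True
Hence Statement 3 is true.

True statements: 3 (Statement 1, Statement 2, Statement 3).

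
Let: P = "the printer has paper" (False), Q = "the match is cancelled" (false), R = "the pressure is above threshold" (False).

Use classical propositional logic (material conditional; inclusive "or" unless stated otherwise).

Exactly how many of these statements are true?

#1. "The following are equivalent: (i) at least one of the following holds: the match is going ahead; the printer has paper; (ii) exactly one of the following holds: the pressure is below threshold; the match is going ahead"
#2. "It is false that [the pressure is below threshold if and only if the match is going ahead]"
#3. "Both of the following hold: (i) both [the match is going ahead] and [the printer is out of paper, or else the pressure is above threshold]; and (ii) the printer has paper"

#1: This is (¬Q ∨ P) ↔ (¬R ⊕ ¬Q).

¬Q = ¬F = T
¬Q ∨ P = T ∨ F = T
¬R = ¬F = T
¬Q = ¬F = T
¬R ⊕ ¬Q = T ⊕ T = F
(¬Q ∨ P) ↔ (¬R ⊕ ¬Q) = T ↔ F = F
So #1 is false.

#2: In symbols: ¬(¬R ↔ ¬Q)

¬R = ¬F = T
¬Q = ¬F = T
¬R ↔ ¬Q = T ↔ T = T
¬(¬R ↔ ¬Q) = ¬T = F
Hence #2 is false.

#3: Parsed as (¬Q ∧ (¬P ∨ R)) ∧ P

¬Q = ¬F = T
¬P = ¬F = T
¬P ∨ R = T ∨ F = T
¬Q ∧ (¬P ∨ R) = T ∧ T = T
(¬Q ∧ (¬P ∨ R)) ∧ P = T ∧ F = F
So #3 is false.

0 of the 3 statements are true (none).

0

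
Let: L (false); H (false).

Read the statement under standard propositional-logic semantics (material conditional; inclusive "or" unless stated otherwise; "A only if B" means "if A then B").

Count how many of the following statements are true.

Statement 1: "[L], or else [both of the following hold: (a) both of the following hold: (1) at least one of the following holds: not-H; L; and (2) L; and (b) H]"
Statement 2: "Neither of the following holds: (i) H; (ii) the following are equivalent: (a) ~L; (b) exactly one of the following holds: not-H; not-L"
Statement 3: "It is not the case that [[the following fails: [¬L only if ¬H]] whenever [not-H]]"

2

Statement 1: This is L | (((~H | L) & L) & H).

~H = ~F = T
~H | L = T | F = T
(~H | L) & L = T & F = F
((~H | L) & L) & H = F & F = F
L | (((~H | L) & L) & H) = F | F = F
So Statement 1 is false.

Statement 2: Parsed as H nor (~L <-> (~H xor ~L))

~L = ~F = T
~H = ~F = T
~L = ~F = T
~H xor ~L = T xor T = F
~L <-> (~H xor ~L) = T <-> F = F
H nor (~L <-> (~H xor ~L)) = F nor F = T
Thus Statement 2 is true.

Statement 3: Formalization: ~(~H -> ~(~L -> ~H))

~H = ~F = T
~L = ~F = T
~H = ~F = T
~L -> ~H = T -> T = T
~(~L -> ~H) = ~T = F
~H -> ~(~L -> ~H) = T -> F = F
~(~H -> ~(~L -> ~H)) = ~F = T
So Statement 3 is true.

2 of the 3 statements are true.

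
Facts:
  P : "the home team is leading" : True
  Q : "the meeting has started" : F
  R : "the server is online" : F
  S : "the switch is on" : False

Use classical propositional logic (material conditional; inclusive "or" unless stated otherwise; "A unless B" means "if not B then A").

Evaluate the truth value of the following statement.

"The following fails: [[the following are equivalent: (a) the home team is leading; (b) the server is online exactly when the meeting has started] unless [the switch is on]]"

Parsed as ¬((P ↔ (R ↔ Q)) ∨ S)

R ↔ Q = F ↔ F = T
P ↔ (R ↔ Q) = T ↔ T = T
(P ↔ (R ↔ Q)) ∨ S = T ∨ F = T
¬((P ↔ (R ↔ Q)) ∨ S) = ¬T = F

false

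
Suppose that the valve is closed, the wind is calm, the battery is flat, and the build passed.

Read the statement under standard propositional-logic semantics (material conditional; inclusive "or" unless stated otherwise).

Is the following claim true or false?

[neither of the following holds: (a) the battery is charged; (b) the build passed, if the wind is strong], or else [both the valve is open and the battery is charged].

Let R = "the battery is charged" (F), Q = "the wind is strong" (F), S = "the build passed" (T), P = "the valve is open" (F).
In symbols: (R nor (Q -> S)) | (P & R)

Q -> S = F -> T = T
R nor (Q -> S) = F nor T = F
P & R = F & F = F
(R nor (Q -> S)) | (P & R) = F | F = F

false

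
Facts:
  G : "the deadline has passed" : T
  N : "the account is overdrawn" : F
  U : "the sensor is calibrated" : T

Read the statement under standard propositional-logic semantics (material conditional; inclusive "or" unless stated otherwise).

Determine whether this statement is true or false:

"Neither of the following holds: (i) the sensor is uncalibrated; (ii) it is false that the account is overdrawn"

In symbols: not U nor not N

not U = not True = False
not N = not False = True
not U nor not N = False nor True = False

The statement is false.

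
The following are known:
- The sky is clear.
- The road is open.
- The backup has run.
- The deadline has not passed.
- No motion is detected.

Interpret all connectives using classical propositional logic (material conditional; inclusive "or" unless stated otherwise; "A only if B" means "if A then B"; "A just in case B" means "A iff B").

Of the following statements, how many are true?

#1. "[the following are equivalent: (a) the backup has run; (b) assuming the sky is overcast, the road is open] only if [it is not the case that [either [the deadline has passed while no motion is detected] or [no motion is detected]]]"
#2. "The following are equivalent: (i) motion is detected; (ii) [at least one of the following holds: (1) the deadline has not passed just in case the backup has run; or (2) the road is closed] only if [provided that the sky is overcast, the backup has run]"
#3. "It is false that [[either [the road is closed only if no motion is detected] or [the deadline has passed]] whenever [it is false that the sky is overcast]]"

0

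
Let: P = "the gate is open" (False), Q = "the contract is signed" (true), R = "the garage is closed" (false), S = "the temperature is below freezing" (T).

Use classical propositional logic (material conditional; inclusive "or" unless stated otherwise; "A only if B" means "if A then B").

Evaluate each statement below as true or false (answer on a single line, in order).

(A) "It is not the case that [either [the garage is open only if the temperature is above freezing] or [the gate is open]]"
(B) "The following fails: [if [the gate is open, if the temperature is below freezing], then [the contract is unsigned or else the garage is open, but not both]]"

(A) true; (B) false

(A): In symbols: ~((~R -> ~S) | P)

~R = ~F = T
~S = ~T = F
~R -> ~S = T -> F = F
(~R -> ~S) | P = F | F = F
~((~R -> ~S) | P) = ~F = T
Thus (A) is true.

(B): Formalization: ~((S -> P) -> (~Q xor ~R))

S -> P = T -> F = F
~Q = ~T = F
~R = ~F = T
~Q xor ~R = F xor T = T
(S -> P) -> (~Q xor ~R) = F -> T = T
~((S -> P) -> (~Q xor ~R)) = ~T = F
Thus (B) is false.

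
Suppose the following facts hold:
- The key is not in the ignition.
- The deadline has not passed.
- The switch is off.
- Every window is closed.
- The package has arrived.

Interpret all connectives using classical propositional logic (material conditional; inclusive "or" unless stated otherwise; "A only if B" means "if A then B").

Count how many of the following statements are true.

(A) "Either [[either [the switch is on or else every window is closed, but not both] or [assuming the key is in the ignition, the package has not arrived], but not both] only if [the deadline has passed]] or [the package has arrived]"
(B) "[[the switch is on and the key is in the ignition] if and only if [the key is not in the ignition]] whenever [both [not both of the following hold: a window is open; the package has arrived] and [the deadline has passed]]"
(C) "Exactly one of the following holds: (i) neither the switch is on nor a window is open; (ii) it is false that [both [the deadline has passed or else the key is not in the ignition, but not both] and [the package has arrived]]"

3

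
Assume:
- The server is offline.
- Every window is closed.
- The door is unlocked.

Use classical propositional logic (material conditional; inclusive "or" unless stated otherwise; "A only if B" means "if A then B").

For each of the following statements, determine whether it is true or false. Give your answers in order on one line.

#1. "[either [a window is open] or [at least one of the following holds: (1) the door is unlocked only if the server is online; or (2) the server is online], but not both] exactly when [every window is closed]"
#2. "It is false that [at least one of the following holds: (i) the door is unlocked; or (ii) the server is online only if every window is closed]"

#1 F / #2 F

Let Q = "a window is open" (False), R = "the door is locked" (False), P = "the server is online" (False).

#1: This is (Q xor ((not R -> P) or P)) iff not Q.

not R = not False = True
not R -> P = True -> False = False
(not R -> P) or P = False or False = False
Q xor ((not R -> P) or P) = False xor False = False
not Q = not False = True
(Q xor ((not R -> P) or P)) iff not Q = False iff True = False
Hence #1 is false.

#2: This is not (not R or (P -> not Q)).

not R = not False = True
not Q = not False = True
P -> not Q = False -> True = True
not R or (P -> not Q) = True or True = True
not (not R or (P -> not Q)) = not True = False
Thus #2 is false.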